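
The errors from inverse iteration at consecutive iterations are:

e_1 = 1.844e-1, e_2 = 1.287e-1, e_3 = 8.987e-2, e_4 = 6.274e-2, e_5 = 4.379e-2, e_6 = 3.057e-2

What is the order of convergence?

1

Consecutive ratios: e_6/e_5 = 3.057e-2/4.379e-2 = 0.698105, e_5/e_4 = 4.379e-2/6.274e-2 = 0.69796.
p ≈ ln(0.698105)/ln(0.69796) = -0.3594/-0.3596 ≈ 1.00.
So the convergence is linear (order 1).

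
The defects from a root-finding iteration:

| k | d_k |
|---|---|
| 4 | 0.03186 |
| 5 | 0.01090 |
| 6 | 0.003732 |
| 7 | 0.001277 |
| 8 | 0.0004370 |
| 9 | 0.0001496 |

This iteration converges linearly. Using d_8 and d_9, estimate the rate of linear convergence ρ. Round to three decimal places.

ρ ≈ d_9/d_8 = 0.0001496/0.0004370 = 0.34233

0.342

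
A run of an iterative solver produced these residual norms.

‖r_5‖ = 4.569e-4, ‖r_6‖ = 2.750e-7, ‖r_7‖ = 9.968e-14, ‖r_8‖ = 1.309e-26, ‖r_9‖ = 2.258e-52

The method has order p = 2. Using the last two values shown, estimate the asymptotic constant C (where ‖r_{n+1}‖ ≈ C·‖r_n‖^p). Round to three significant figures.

C ≈ ‖r_9‖ / ‖r_8‖^2
  = 2.258e-52 / (1.309e-26)^2
  = 2.258e-52 / 1.71348e-52 ≈ 1.3178

1.32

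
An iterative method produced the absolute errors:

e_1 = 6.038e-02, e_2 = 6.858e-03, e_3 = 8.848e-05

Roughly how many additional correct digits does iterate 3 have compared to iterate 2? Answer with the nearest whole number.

Digits gained ≈ log₁₀(e_2/e_3) = log₁₀(6.858e-03/8.848e-05) = log₁₀(77.509) ≈ 1.889.

2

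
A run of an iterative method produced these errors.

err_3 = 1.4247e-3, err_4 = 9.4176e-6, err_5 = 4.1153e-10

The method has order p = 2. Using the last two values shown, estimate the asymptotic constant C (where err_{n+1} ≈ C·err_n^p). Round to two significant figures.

C ≈ err_5 / err_4^2
  = 4.1153e-10 / (9.4176e-6)^2
  = 4.1153e-10 / 8.86912e-11 ≈ 4.64

4.6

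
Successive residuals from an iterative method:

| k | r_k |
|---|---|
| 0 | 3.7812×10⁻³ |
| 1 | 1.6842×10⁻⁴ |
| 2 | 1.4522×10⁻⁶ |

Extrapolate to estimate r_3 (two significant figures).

1.0e-9

First estimate the order: p ≈ ln(r_2/r_1) / ln(r_1/r_0) = ln(1.4522×10⁻⁶/1.6842×10⁻⁴)/ln(1.6842×10⁻⁴/3.7812×10⁻³) = ln(0.00862249)/ln(0.0445414) ≈ 1.5278.
Then r_3 ≈ r_2·(r_2/r_1)^p = 1.4522×10⁻⁶·(0.00862249)^1.5278 = 1.4522×10⁻⁶·0.000701552 ≈ 1.019e-09.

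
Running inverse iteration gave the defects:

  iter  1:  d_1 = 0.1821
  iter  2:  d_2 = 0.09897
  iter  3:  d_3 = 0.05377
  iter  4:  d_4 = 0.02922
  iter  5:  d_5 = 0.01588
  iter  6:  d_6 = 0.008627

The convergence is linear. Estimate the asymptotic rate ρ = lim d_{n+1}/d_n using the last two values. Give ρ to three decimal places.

ρ ≈ d_6/d_5 = 0.008627/0.01588 = 0.54326

0.543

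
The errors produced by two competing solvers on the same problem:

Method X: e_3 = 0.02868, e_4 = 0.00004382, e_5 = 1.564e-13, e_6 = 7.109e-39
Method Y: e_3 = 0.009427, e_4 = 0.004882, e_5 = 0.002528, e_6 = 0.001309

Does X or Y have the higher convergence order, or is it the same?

X

Method X: p ≈ ln(7.109e-39/1.564e-13)/ln(1.564e-13/0.00004382) ≈ 3.00.
Method Y: p ≈ ln(0.001309/0.002528)/ln(0.002528/0.004882) ≈ 1.00.
Method X has the higher order (≈3.0 vs ≈1.0).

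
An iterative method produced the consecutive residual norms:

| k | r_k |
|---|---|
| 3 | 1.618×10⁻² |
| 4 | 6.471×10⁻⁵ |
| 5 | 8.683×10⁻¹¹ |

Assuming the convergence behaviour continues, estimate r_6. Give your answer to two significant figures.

3.6e-25

First estimate the order: p ≈ ln(r_5/r_4) / ln(r_4/r_3) = ln(8.683×10⁻¹¹/6.471×10⁻⁵)/ln(6.471×10⁻⁵/1.618×10⁻²) = ln(1.34183e-06)/ln(0.00399938) ≈ 2.4488.
Then r_6 ≈ r_5·(r_5/r_4)^p = 8.683×10⁻¹¹·(1.34183e-06)^2.4488 = 8.683×10⁻¹¹·4.16779e-15 ≈ 3.619e-25.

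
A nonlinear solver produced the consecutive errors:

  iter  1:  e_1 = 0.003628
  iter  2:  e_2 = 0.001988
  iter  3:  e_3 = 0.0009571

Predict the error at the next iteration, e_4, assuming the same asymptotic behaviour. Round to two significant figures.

First estimate the order: p ≈ ln(e_3/e_2) / ln(e_2/e_1) = ln(0.0009571/0.001988)/ln(0.001988/0.003628) = ln(0.481439)/ln(0.54796) ≈ 1.2151.
Then e_4 ≈ e_3·(e_3/e_2)^p = 0.0009571·(0.481439)^1.2151 = 0.0009571·0.411392 ≈ 0.0003937.

3.9e-4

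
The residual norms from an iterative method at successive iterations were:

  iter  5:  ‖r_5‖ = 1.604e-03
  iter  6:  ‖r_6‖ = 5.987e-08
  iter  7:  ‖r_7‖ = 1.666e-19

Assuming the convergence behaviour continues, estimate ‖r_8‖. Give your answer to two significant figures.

1.2e-49

First estimate the order: p ≈ ln(‖r_7‖/‖r_6‖) / ln(‖r_6‖/‖r_5‖) = ln(1.666e-19/5.987e-08)/ln(5.987e-08/1.604e-03) = ln(2.7827e-12)/ln(3.73254e-05) ≈ 2.6097.
Then ‖r_8‖ ≈ ‖r_7‖·(‖r_7‖/‖r_6‖)^p = 1.666e-19·(2.7827e-12)^2.6097 = 1.666e-19·6.97467e-31 ≈ 1.162e-49.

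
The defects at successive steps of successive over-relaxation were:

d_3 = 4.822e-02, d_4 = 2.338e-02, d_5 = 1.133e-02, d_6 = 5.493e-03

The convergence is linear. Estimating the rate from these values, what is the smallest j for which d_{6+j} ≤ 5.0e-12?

29

Rate ρ ≈ d_6/d_5 = 5.493e-03/1.133e-02 = 0.4848.
After j more steps, d_{6+j} ≈ 5.493e-03·ρ^j; need ρ^j ≤ 5.0e-12/5.493e-03 = 9.10249e-10.
j ≥ ln(9.10249e-10)/ln(0.4848) = -20.8173/-0.72402 = 28.752.
So 29 more iterations are needed.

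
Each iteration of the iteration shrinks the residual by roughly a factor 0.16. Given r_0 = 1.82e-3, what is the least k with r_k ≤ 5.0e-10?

After k steps, r_k ≈ 1.82e-3·0.16^k.
Need 0.16^k ≤ 5.0e-10/1.82e-3 = 2.74725e-07.
k ≥ ln(2.74725e-07)/ln(0.16) = -15.1075/-1.83258 = 8.244.
Smallest integer k = 9.

9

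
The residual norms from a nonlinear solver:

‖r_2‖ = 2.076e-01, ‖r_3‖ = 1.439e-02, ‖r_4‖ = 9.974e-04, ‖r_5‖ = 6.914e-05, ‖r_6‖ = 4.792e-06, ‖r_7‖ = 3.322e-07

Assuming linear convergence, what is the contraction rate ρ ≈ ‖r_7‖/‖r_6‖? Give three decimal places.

ρ ≈ ‖r_7‖/‖r_6‖ = 3.322e-07/4.792e-06 = 0.06932

0.069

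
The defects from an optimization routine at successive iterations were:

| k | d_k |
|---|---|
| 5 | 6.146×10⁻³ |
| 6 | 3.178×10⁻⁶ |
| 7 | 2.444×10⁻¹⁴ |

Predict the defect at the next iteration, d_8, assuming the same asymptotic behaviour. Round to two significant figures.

First estimate the order: p ≈ ln(d_7/d_6) / ln(d_6/d_5) = ln(2.444×10⁻¹⁴/3.178×10⁻⁶)/ln(3.178×10⁻⁶/6.146×10⁻³) = ln(7.69037e-09)/ln(0.000517084) ≈ 2.4689.
Then d_8 ≈ d_7·(d_7/d_6)^p = 2.444×10⁻¹⁴·(7.69037e-09)^2.4689 = 2.444×10⁻¹⁴·9.27289e-21 ≈ 2.266e-34.

2.3e-34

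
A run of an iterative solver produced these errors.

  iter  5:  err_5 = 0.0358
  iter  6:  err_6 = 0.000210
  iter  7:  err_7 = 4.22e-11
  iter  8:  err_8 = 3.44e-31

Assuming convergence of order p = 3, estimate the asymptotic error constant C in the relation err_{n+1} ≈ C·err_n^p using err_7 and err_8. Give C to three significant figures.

4.58

C ≈ err_8 / err_7^3
  = 3.44e-31 / (4.22e-11)^3
  = 3.44e-31 / 7.51514e-32 ≈ 4.5774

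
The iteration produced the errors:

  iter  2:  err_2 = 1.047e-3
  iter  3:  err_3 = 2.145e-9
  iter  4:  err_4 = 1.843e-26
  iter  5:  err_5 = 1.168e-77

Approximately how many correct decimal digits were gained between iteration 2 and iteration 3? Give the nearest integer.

6

Digits gained ≈ log₁₀(err_2/err_3) = log₁₀(1.047e-3/2.145e-9) = log₁₀(488112) ≈ 5.689.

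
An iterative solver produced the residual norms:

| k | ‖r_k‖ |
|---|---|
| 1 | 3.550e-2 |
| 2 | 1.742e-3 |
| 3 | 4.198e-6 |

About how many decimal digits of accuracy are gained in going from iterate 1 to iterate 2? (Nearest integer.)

Digits gained ≈ log₁₀(‖r_1‖/‖r_2‖) = log₁₀(3.550e-2/1.742e-3) = log₁₀(20.3789) ≈ 1.309.

1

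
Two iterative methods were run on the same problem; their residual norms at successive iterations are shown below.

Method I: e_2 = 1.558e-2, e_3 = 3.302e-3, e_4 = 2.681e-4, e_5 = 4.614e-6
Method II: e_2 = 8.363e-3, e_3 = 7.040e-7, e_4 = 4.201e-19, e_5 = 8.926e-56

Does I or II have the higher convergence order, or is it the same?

II

Method I: p ≈ ln(4.614e-6/2.681e-4)/ln(2.681e-4/3.302e-3) ≈ 1.62.
Method II: p ≈ ln(8.926e-56/4.201e-19)/ln(4.201e-19/7.040e-7) ≈ 3.00.
Method II has the higher order (≈3.0 vs ≈1.6).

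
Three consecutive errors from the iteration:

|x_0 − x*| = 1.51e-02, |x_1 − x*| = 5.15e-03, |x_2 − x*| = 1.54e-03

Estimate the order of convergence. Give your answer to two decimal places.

1.12

p ≈ ln(|x_2 − x*|/|x_1 − x*|) / ln(|x_1 − x*|/|x_0 − x*|)
  = ln(1.54e-03/5.15e-03) / ln(5.15e-03/1.51e-02)
  = ln(0.299029) / ln(0.34106)
  = -1.20721 / -1.07570 ≈ 1.12226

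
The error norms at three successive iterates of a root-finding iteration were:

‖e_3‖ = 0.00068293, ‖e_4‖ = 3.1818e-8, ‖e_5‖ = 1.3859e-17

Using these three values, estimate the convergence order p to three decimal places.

p ≈ ln(‖e_5‖/‖e_4‖) / ln(‖e_4‖/‖e_3‖)
  = ln(1.3859e-17/3.1818e-8) / ln(3.1818e-8/0.00068293)
  = ln(4.35571e-10) / ln(4.65904e-05)
  = -21.554363 / -9.974116 ≈ 2.161030

2.161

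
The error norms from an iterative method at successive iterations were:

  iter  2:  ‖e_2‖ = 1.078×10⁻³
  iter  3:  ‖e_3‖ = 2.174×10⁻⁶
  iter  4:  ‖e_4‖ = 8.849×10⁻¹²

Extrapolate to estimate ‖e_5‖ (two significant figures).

1.5e-22

First estimate the order: p ≈ ln(‖e_4‖/‖e_3‖) / ln(‖e_3‖/‖e_2‖) = ln(8.849×10⁻¹²/2.174×10⁻⁶)/ln(2.174×10⁻⁶/1.078×10⁻³) = ln(4.07038e-06)/ln(0.0020167) ≈ 1.9999.
Then ‖e_5‖ ≈ ‖e_4‖·(‖e_4‖/‖e_3‖)^p = 8.849×10⁻¹²·(4.07038e-06)^1.9999 = 8.849×10⁻¹²·1.65886e-11 ≈ 1.468e-22.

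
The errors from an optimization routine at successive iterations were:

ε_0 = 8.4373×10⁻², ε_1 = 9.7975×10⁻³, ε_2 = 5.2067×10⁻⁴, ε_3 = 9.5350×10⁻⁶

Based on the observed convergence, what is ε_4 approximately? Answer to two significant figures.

4.1e-8

First estimate the order: p ≈ ln(ε_3/ε_2) / ln(ε_2/ε_1) = ln(9.5350×10⁻⁶/5.2067×10⁻⁴)/ln(5.2067×10⁻⁴/9.7975×10⁻³) = ln(0.0183129)/ln(0.0531431) ≈ 1.3630.
Then ε_4 ≈ ε_3·(ε_3/ε_2)^p = 9.5350×10⁻⁶·(0.0183129)^1.3630 = 9.5350×10⁻⁶·0.00428685 ≈ 4.088e-08.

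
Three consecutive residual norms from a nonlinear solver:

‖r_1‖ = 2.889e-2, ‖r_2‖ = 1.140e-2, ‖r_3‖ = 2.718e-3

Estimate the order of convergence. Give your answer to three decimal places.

1.542

p ≈ ln(‖r_3‖/‖r_2‖) / ln(‖r_2‖/‖r_1‖)
  = ln(2.718e-3/1.140e-2) / ln(1.140e-2/2.889e-2)
  = ln(0.238421) / ln(0.3946)
  = -1.433717 / -0.929883 ≈ 1.541825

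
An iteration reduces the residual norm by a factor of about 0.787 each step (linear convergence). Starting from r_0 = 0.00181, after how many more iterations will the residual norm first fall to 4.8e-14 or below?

102

After k steps, r_k ≈ 0.00181·0.787^k.
Need 0.787^k ≤ 4.8e-14/0.00181 = 2.65193e-11.
k ≥ ln(2.65193e-11)/ln(0.787) = -24.3531/-0.23953 = 101.670.
Smallest integer k = 102.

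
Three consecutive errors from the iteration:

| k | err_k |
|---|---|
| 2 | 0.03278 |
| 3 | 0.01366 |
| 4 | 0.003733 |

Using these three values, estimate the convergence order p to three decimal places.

1.482

p ≈ ln(err_4/err_3) / ln(err_3/err_2)
  = ln(0.003733/0.01366) / ln(0.01366/0.03278)
  = ln(0.27328) / ln(0.416718)
  = -1.297258 / -0.875346 ≈ 1.481995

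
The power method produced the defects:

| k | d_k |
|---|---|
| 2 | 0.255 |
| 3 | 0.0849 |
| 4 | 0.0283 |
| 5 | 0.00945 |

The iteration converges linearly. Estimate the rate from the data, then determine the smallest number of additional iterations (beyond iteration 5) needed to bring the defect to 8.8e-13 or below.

Rate ρ ≈ d_5/d_4 = 0.00945/0.0283 = 0.3339.
After j more steps, d_{5+j} ≈ 0.00945·ρ^j; need ρ^j ≤ 8.8e-13/0.00945 = 9.31217e-11.
j ≥ ln(9.31217e-11)/ln(0.3339) = -23.0971/-1.09691 = 21.057.
So 22 more iterations are needed.

22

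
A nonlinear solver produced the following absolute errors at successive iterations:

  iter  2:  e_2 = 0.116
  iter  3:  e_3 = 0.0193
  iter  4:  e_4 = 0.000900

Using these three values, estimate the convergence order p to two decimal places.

p ≈ ln(e_4/e_3) / ln(e_3/e_2)
  = ln(0.000900/0.0193) / ln(0.0193/0.116)
  = ln(0.0466321) / ln(0.166379)
  = -3.06547 / -1.79349 ≈ 1.70922

1.71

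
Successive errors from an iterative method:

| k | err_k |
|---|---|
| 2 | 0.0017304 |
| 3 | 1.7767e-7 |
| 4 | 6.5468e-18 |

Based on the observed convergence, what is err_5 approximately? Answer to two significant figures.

3.3e-45

First estimate the order: p ≈ ln(err_4/err_3) / ln(err_3/err_2) = ln(6.5468e-18/1.7767e-7)/ln(1.7767e-7/0.0017304) = ln(3.68481e-11)/ln(0.000102676) ≈ 2.6159.
Then err_5 ≈ err_4·(err_4/err_3)^p = 6.5468e-18·(3.68481e-11)^2.6159 = 6.5468e-18·5.09079e-28 ≈ 3.333e-45.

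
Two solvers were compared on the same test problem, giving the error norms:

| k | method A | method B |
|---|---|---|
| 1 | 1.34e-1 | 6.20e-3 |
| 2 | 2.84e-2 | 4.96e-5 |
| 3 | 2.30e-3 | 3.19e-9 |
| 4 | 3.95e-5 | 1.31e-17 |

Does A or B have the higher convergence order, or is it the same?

Method A: p ≈ ln(3.95e-5/2.30e-3)/ln(2.30e-3/2.84e-2) ≈ 1.62.
Method B: p ≈ ln(1.31e-17/3.19e-9)/ln(3.19e-9/4.96e-5) ≈ 2.00.
Method B has the higher order (≈2.0 vs ≈1.6).

B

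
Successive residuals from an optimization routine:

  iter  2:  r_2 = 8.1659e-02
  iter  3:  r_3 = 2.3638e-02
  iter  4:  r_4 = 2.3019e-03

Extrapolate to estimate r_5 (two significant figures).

First estimate the order: p ≈ ln(r_4/r_3) / ln(r_3/r_2) = ln(2.3019e-03/2.3638e-02)/ln(2.3638e-02/8.1659e-02) = ln(0.0973813)/ln(0.289472) ≈ 1.8788.
Then r_5 ≈ r_4·(r_4/r_3)^p = 2.3019e-03·(0.0973813)^1.8788 = 2.3019e-03·0.0125762 ≈ 2.895e-05.

2.9e-5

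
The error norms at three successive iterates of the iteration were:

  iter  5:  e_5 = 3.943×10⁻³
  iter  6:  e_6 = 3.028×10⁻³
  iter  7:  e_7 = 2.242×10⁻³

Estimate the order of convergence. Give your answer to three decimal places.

p ≈ ln(e_7/e_6) / ln(e_6/e_5)
  = ln(2.242×10⁻³/3.028×10⁻³) / ln(3.028×10⁻³/3.943×10⁻³)
  = ln(0.740423) / ln(0.767943)
  = -0.300534 / -0.264040 ≈ 1.138214

1.138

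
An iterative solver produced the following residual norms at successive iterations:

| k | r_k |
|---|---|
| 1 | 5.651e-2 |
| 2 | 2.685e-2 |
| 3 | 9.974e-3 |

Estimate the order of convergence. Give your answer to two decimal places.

p ≈ ln(r_3/r_2) / ln(r_2/r_1)
  = ln(9.974e-3/2.685e-2) / ln(2.685e-2/5.651e-2)
  = ln(0.371471) / ln(0.475137)
  = -0.99028 / -0.74415 ≈ 1.33075

1.33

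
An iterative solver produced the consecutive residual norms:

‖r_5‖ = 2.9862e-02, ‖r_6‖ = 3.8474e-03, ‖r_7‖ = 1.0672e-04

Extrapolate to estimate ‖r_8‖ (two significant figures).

First estimate the order: p ≈ ln(‖r_7‖/‖r_6‖) / ln(‖r_6‖/‖r_5‖) = ln(1.0672e-04/3.8474e-03)/ln(3.8474e-03/2.9862e-02) = ln(0.0277382)/ln(0.128839) ≈ 1.7494.
Then ‖r_8‖ ≈ ‖r_7‖·(‖r_7‖/‖r_6‖)^p = 1.0672e-04·(0.0277382)^1.7494 = 1.0672e-04·0.00188939 ≈ 2.016e-07.

2.0e-7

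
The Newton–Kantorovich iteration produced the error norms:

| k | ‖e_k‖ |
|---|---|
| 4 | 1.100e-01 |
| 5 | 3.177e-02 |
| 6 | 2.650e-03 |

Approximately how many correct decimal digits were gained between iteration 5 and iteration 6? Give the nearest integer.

1

Digits gained ≈ log₁₀(‖e_5‖/‖e_6‖) = log₁₀(3.177e-02/2.650e-03) = log₁₀(11.9887) ≈ 1.079.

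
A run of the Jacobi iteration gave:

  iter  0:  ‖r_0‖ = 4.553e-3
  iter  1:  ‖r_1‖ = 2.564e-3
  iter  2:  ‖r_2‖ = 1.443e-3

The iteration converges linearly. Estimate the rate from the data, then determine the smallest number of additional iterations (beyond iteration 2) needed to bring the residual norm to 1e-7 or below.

Rate ρ ≈ ‖r_2‖/‖r_1‖ = 1.443e-3/2.564e-3 = 0.5628.
After j more steps, ‖r_{2+j}‖ ≈ 1.443e-3·ρ^j; need ρ^j ≤ 1e-7/1.443e-3 = 6.93001e-05.
j ≥ ln(6.93001e-05)/ln(0.5628) = -9.5771/-0.57483 = 16.661.
So 17 more iterations are needed.

17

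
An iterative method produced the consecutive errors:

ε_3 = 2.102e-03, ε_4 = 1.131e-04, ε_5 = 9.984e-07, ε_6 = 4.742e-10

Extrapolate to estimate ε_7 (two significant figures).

2.0e-15

First estimate the order: p ≈ ln(ε_6/ε_5) / ln(ε_5/ε_4) = ln(4.742e-10/9.984e-07)/ln(9.984e-07/1.131e-04) = ln(0.00047496)/ln(0.00882759) ≈ 1.6179.
Then ε_7 ≈ ε_6·(ε_6/ε_5)^p = 4.742e-10·(0.00047496)^1.6179 = 4.742e-10·4.19917e-06 ≈ 1.991e-15.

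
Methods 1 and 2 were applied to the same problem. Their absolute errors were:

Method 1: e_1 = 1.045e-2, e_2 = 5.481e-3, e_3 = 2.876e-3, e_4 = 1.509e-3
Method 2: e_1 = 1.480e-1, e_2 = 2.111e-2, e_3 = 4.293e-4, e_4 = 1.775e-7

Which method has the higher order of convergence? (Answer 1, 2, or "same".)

Method 1: p ≈ ln(1.509e-3/2.876e-3)/ln(2.876e-3/5.481e-3) ≈ 1.00.
Method 2: p ≈ ln(1.775e-7/4.293e-4)/ln(4.293e-4/2.111e-2) ≈ 2.00.
Method 2 has the higher order (≈2.0 vs ≈1.0).

2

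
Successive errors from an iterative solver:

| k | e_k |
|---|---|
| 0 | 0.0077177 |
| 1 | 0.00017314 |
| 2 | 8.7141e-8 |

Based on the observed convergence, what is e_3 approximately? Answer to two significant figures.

2.2e-14

First estimate the order: p ≈ ln(e_2/e_1) / ln(e_1/e_0) = ln(8.7141e-8/0.00017314)/ln(0.00017314/0.0077177) = ln(0.000503298)/ln(0.0224341) ≈ 2.0000.
Then e_3 ≈ e_2·(e_2/e_1)^p = 8.7141e-8·(0.000503298)^2.0000 = 8.7141e-8·2.53309e-07 ≈ 2.207e-14.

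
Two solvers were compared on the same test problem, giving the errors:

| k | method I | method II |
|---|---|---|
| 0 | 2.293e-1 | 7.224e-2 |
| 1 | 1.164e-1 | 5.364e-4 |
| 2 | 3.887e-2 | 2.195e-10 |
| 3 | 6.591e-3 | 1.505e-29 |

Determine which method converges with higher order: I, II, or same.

II

Method I: p ≈ ln(6.591e-3/3.887e-2)/ln(3.887e-2/1.164e-1) ≈ 1.62.
Method II: p ≈ ln(1.505e-29/2.195e-10)/ln(2.195e-10/5.364e-4) ≈ 3.00.
Method II has the higher order (≈3.0 vs ≈1.6).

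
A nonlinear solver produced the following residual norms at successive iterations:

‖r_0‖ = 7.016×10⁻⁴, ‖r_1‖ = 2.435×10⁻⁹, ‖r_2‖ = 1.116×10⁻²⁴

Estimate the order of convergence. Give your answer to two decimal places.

2.81

p ≈ ln(‖r_2‖/‖r_1‖) / ln(‖r_1‖/‖r_0‖)
  = ln(1.116×10⁻²⁴/2.435×10⁻⁹) / ln(2.435×10⁻⁹/7.016×10⁻⁴)
  = ln(4.58316e-16) / ln(3.47064e-06)
  = -35.31897 / -12.57117 ≈ 2.80952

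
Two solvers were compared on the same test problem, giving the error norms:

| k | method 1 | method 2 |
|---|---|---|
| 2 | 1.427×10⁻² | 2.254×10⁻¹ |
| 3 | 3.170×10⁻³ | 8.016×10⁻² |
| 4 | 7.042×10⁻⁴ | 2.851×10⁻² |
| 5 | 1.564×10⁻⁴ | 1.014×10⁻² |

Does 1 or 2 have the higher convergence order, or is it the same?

Method 1: p ≈ ln(1.564×10⁻⁴/7.042×10⁻⁴)/ln(7.042×10⁻⁴/3.170×10⁻³) ≈ 1.00.
Method 2: p ≈ ln(1.014×10⁻²/2.851×10⁻²)/ln(2.851×10⁻²/8.016×10⁻²) ≈ 1.00.
Both orders ≈ 1.0 — effectively the same.

same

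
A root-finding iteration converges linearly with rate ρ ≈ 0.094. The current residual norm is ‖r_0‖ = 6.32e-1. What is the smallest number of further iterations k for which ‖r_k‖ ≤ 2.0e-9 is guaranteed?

After k steps, ‖r_k‖ ≈ 6.32e-1·0.094^k.
Need 0.094^k ≤ 2.0e-9/6.32e-1 = 3.16456e-09.
k ≥ ln(3.16456e-09)/ln(0.094) = -19.5713/-2.36446 = 8.277.
Smallest integer k = 9.

9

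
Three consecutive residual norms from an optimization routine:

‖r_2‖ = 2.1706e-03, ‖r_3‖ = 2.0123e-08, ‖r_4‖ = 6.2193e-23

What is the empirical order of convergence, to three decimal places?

2.883

p ≈ ln(‖r_4‖/‖r_3‖) / ln(‖r_3‖/‖r_2‖)
  = ln(6.2193e-23/2.0123e-08) / ln(2.0123e-08/2.1706e-03)
  = ln(3.09064e-15) / ln(9.27071e-06)
  = -33.410398 / -11.588651 ≈ 2.883027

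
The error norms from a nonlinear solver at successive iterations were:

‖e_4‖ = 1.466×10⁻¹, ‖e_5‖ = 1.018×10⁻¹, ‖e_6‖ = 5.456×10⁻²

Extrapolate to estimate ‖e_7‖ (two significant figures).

First estimate the order: p ≈ ln(‖e_6‖/‖e_5‖) / ln(‖e_5‖/‖e_4‖) = ln(5.456×10⁻²/1.018×10⁻¹)/ln(1.018×10⁻¹/1.466×10⁻¹) = ln(0.535953)/ln(0.694407) ≈ 1.7102.
Then ‖e_7‖ ≈ ‖e_6‖·(‖e_6‖/‖e_5‖)^p = 5.456×10⁻²·(0.535953)^1.7102 = 5.456×10⁻²·0.344154 ≈ 0.01878.

1.9e-2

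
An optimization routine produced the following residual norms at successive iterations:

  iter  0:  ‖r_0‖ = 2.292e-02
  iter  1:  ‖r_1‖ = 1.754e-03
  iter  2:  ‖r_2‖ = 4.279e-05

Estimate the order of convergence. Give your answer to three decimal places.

1.445

p ≈ ln(‖r_2‖/‖r_1‖) / ln(‖r_1‖/‖r_0‖)
  = ln(4.279e-05/1.754e-03) / ln(1.754e-03/2.292e-02)
  = ln(0.0243957) / ln(0.0765271)
  = -3.713348 / -2.570110 ≈ 1.444821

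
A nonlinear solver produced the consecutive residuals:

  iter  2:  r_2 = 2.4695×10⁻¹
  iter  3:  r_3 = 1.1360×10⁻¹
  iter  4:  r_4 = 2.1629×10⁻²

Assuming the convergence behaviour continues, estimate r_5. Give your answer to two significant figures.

6.3e-4

First estimate the order: p ≈ ln(r_4/r_3) / ln(r_3/r_2) = ln(2.1629×10⁻²/1.1360×10⁻¹)/ln(1.1360×10⁻¹/2.4695×10⁻¹) = ln(0.190396)/ln(0.460012) ≈ 2.1361.
Then r_5 ≈ r_4·(r_4/r_3)^p = 2.1629×10⁻²·(0.190396)^2.1361 = 2.1629×10⁻²·0.0289252 ≈ 0.0006256.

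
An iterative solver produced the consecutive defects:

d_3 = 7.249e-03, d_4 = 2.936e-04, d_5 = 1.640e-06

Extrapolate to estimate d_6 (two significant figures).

First estimate the order: p ≈ ln(d_5/d_4) / ln(d_4/d_3) = ln(1.640e-06/2.936e-04)/ln(2.936e-04/7.249e-03) = ln(0.00558583)/ln(0.0405021) ≈ 1.6179.
Then d_6 ≈ d_5·(d_5/d_4)^p = 1.640e-06·(0.00558583)^1.6179 = 1.640e-06·0.000226471 ≈ 3.714e-10.

3.7e-10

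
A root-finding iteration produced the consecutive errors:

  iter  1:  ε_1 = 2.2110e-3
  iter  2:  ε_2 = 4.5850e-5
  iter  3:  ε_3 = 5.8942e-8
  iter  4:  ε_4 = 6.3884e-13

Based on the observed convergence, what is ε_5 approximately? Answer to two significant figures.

First estimate the order: p ≈ ln(ε_4/ε_3) / ln(ε_3/ε_2) = ln(6.3884e-13/5.8942e-8)/ln(5.8942e-8/4.5850e-5) = ln(1.08385e-05)/ln(0.00128554) ≈ 1.7175.
Then ε_5 ≈ ε_4·(ε_4/ε_3)^p = 6.3884e-13·(1.08385e-05)^1.7175 = 6.3884e-13·2.96865e-09 ≈ 1.896e-21.

1.9e-21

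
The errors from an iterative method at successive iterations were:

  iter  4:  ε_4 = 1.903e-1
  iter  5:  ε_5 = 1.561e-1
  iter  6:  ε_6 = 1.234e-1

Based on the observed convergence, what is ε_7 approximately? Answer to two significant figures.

9.3e-2

First estimate the order: p ≈ ln(ε_6/ε_5) / ln(ε_5/ε_4) = ln(1.234e-1/1.561e-1)/ln(1.561e-1/1.903e-1) = ln(0.790519)/ln(0.820284) ≈ 1.1866.
Then ε_7 ≈ ε_6·(ε_6/ε_5)^p = 1.234e-1·(0.790519)^1.1866 = 1.234e-1·0.756594 ≈ 0.09336.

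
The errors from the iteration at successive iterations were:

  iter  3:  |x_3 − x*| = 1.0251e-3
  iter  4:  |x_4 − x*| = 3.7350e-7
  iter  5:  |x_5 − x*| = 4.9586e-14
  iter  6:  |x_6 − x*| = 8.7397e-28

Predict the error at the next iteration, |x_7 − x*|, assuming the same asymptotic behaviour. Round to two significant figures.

First estimate the order: p ≈ ln(|x_6 − x*|/|x_5 − x*|) / ln(|x_5 − x*|/|x_4 − x*|) = ln(8.7397e-28/4.9586e-14)/ln(4.9586e-14/3.7350e-7) = ln(1.76253e-14)/ln(1.3276e-07) ≈ 2.0000.
Then |x_7 − x*| ≈ |x_6 − x*|·(|x_6 − x*|/|x_5 − x*|)^p = 8.7397e-28·(1.76253e-14)^2.0000 = 8.7397e-28·3.10651e-28 ≈ 2.715e-55.

2.7e-55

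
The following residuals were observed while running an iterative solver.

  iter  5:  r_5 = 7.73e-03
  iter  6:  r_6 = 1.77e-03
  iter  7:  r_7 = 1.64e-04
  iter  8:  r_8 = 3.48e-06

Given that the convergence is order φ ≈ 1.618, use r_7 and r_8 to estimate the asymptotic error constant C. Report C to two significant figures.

4.6

C ≈ r_8 / r_7^1.618
  = 3.48e-06 / (1.64e-04)^1.618
  = 3.48e-06 / 7.50961e-07 ≈ 4.6341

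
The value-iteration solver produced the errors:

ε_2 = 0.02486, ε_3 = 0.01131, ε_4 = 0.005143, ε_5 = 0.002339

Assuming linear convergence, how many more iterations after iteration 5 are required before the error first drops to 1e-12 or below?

28

Rate ρ ≈ ε_5/ε_4 = 0.002339/0.005143 = 0.4548.
After j more steps, ε_{5+j} ≈ 0.002339·ρ^j; need ρ^j ≤ 1e-12/0.002339 = 4.27533e-10.
j ≥ ln(4.27533e-10)/ln(0.4548) = -21.5730/-0.78790 = 27.380.
So 28 more iterations are needed.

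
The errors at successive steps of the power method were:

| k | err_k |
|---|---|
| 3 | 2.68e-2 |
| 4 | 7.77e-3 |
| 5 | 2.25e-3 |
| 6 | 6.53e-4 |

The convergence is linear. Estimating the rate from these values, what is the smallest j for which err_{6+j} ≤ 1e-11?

Rate ρ ≈ err_6/err_5 = 6.53e-4/2.25e-3 = 0.2902.
After j more steps, err_{6+j} ≈ 6.53e-4·ρ^j; need ρ^j ≤ 1e-11/6.53e-4 = 1.53139e-08.
j ≥ ln(1.53139e-08)/ln(0.2902) = -17.9945/-1.23718 = 14.545.
So 15 more iterations are needed.

15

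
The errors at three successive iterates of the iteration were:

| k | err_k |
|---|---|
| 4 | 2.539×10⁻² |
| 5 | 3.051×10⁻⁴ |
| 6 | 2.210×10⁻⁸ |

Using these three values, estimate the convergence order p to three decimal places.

2.156

p ≈ ln(err_6/err_5) / ln(err_5/err_4)
  = ln(2.210×10⁻⁸/3.051×10⁻⁴) / ln(3.051×10⁻⁴/2.539×10⁻²)
  = ln(7.24353e-05) / ln(0.0120165)
  = -9.532817 / -4.421475 ≈ 2.156026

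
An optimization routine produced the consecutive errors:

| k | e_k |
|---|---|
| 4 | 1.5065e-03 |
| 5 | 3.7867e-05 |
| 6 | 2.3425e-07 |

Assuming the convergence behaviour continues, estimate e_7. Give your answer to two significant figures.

First estimate the order: p ≈ ln(e_6/e_5) / ln(e_5/e_4) = ln(2.3425e-07/3.7867e-05)/ln(3.7867e-05/1.5065e-03) = ln(0.00618613)/ln(0.0251357) ≈ 1.3806.
Then e_7 ≈ e_6·(e_6/e_5)^p = 2.3425e-07·(0.00618613)^1.3806 = 2.3425e-07·0.000892962 ≈ 2.092e-10.

2.1e-10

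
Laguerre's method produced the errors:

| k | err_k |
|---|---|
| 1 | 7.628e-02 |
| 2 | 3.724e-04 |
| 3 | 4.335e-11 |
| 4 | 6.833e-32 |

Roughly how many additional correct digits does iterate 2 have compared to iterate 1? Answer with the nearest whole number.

Digits gained ≈ log₁₀(err_1/err_2) = log₁₀(7.628e-02/3.724e-04) = log₁₀(204.834) ≈ 2.311.

2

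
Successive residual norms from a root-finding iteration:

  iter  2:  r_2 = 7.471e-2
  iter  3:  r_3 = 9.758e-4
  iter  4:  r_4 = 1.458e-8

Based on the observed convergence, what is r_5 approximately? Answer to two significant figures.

First estimate the order: p ≈ ln(r_4/r_3) / ln(r_3/r_2) = ln(1.458e-8/9.758e-4)/ln(9.758e-4/7.471e-2) = ln(1.49416e-05)/ln(0.0130612) ≈ 2.5613.
Then r_5 ≈ r_4·(r_4/r_3)^p = 1.458e-8·(1.49416e-05)^2.5613 = 1.458e-8·4.367e-13 ≈ 6.367e-21.

6.4e-21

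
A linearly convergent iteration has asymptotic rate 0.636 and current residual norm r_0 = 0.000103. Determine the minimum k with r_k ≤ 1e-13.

46

After k steps, r_k ≈ 0.000103·0.636^k.
Need 0.636^k ≤ 1e-13/0.000103 = 9.70874e-10.
k ≥ ln(9.70874e-10)/ln(0.636) = -20.7528/-0.45256 = 45.856.
Smallest integer k = 46.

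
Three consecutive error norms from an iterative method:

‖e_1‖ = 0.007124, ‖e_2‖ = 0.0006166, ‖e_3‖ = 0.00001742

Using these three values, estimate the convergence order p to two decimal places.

p ≈ ln(‖e_3‖/‖e_2‖) / ln(‖e_2‖/‖e_1‖)
  = ln(0.00001742/0.0006166) / ln(0.0006166/0.007124)
  = ln(0.0282517) / ln(0.0865525)
  = -3.56660 / -2.44700 ≈ 1.45754

1.46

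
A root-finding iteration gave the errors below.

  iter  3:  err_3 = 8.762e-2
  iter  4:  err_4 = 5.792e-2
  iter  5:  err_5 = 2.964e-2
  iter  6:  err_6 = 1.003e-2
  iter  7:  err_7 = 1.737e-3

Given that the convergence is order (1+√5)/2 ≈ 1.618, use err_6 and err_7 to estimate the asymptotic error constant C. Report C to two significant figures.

C ≈ err_7 / err_6^1.618
  = 1.737e-3 / (1.003e-2)^1.618
  = 1.737e-3 / 0.000583586 ≈ 2.9764

3.0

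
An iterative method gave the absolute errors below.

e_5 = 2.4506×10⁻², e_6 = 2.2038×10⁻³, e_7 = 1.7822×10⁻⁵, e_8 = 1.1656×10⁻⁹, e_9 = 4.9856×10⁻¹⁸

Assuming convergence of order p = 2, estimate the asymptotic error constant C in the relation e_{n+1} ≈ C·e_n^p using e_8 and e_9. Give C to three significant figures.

C ≈ e_9 / e_8^2
  = 4.9856×10⁻¹⁸ / (1.1656×10⁻⁹)^2
  = 4.9856×10⁻¹⁸ / 1.35862e-18 ≈ 3.6696

3.67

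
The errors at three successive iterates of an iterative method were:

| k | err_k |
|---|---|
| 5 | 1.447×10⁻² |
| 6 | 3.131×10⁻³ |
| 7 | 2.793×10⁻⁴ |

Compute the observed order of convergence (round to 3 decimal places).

p ≈ ln(err_7/err_6) / ln(err_6/err_5)
  = ln(2.793×10⁻⁴/3.131×10⁻³) / ln(3.131×10⁻³/1.447×10⁻²)
  = ln(0.0892047) / ln(0.216379)
  = -2.416822 / -1.530724 ≈ 1.578875

1.579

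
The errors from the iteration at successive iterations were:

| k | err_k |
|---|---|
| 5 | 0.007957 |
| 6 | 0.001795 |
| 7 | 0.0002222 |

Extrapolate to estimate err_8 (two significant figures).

First estimate the order: p ≈ ln(err_7/err_6) / ln(err_6/err_5) = ln(0.0002222/0.001795)/ln(0.001795/0.007957) = ln(0.123788)/ln(0.225588) ≈ 1.4030.
Then err_8 ≈ err_7·(err_7/err_6)^p = 0.0002222·(0.123788)^1.4030 = 0.0002222·0.0533369 ≈ 1.185e-05.

1.2e-5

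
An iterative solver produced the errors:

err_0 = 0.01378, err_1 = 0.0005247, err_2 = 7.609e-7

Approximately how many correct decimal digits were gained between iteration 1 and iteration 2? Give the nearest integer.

Digits gained ≈ log₁₀(err_1/err_2) = log₁₀(0.0005247/7.609e-7) = log₁₀(689.578) ≈ 2.839.

3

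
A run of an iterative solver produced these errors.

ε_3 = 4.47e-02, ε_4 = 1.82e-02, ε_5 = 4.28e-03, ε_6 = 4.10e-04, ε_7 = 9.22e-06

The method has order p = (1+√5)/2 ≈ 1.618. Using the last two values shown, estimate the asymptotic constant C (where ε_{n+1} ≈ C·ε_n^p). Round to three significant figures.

2.79

C ≈ ε_7 / ε_6^1.618
  = 9.22e-06 / (4.10e-04)^1.618
  = 9.22e-06 / 3.30738e-06 ≈ 2.7877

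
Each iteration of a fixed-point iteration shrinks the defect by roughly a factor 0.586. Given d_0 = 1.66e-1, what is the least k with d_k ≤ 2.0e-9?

35

After k steps, d_k ≈ 1.66e-1·0.586^k.
Need 0.586^k ≤ 2.0e-9/1.66e-1 = 1.20482e-08.
k ≥ ln(1.20482e-08)/ln(0.586) = -18.2344/-0.53444 = 34.119.
Smallest integer k = 35.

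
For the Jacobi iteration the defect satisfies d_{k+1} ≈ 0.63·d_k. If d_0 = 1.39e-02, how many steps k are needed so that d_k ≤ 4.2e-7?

23

After k steps, d_k ≈ 1.39e-02·0.63^k.
Need 0.63^k ≤ 4.2e-7/1.39e-02 = 3.02158e-05.
k ≥ ln(3.02158e-05)/ln(0.63) = -10.4071/-0.46204 = 22.524.
Smallest integer k = 23.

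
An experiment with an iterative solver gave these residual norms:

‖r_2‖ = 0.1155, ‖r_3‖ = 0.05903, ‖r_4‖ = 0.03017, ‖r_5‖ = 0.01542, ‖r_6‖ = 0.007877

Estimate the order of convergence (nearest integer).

Consecutive ratios: ‖r_6‖/‖r_5‖ = 0.007877/0.01542 = 0.51083, ‖r_5‖/‖r_4‖ = 0.01542/0.03017 = 0.511104.
p ≈ ln(0.51083)/ln(0.511104) = -0.6717/-0.6712 ≈ 1.00.
So the convergence is linear (order 1).

1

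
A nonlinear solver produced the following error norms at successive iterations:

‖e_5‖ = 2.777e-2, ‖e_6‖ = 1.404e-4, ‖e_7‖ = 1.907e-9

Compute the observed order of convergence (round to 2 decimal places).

p ≈ ln(‖e_7‖/‖e_6‖) / ln(‖e_6‖/‖e_5‖)
  = ln(1.907e-9/1.404e-4) / ln(1.404e-4/2.777e-2)
  = ln(1.35826e-05) / ln(0.00505582)
  = -11.20672 / -5.28722 ≈ 2.11959

2.12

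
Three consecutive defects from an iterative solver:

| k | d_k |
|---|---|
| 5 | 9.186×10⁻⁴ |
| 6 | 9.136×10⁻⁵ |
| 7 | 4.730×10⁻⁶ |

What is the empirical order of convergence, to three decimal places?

1.283

p ≈ ln(d_7/d_6) / ln(d_6/d_5)
  = ln(4.730×10⁻⁶/9.136×10⁻⁵) / ln(9.136×10⁻⁵/9.186×10⁻⁴)
  = ln(0.0517732) / ln(0.0994557)
  = -2.960883 / -2.308043 ≈ 1.282854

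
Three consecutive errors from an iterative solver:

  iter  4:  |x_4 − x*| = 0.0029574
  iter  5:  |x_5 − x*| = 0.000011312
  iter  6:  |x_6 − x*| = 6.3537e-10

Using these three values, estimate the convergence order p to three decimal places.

1.758

p ≈ ln(|x_6 − x*|/|x_5 − x*|) / ln(|x_5 − x*|/|x_4 − x*|)
  = ln(6.3537e-10/0.000011312) / ln(0.000011312/0.0029574)
  = ln(5.61678e-05) / ln(0.00382498)
  = -9.787167 / -5.566202 ≈ 1.758320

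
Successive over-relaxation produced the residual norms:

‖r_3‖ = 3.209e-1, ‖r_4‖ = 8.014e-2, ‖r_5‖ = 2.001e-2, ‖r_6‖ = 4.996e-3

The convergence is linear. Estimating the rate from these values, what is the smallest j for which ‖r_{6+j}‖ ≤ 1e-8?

Rate ρ ≈ ‖r_6‖/‖r_5‖ = 4.996e-3/2.001e-2 = 0.2497.
After j more steps, ‖r_{6+j}‖ ≈ 4.996e-3·ρ^j; need ρ^j ≤ 1e-8/4.996e-3 = 2.0016e-06.
j ≥ ln(2.0016e-06)/ln(0.2497) = -13.1216/-1.38750 = 9.457.
So 10 more iterations are needed.

10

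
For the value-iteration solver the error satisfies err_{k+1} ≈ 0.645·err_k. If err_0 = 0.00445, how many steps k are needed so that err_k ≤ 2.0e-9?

34

After k steps, err_k ≈ 0.00445·0.645^k.
Need 0.645^k ≤ 2.0e-9/0.00445 = 4.49438e-07.
k ≥ ln(4.49438e-07)/ln(0.645) = -14.6153/-0.43850 = 33.330.
Smallest integer k = 34.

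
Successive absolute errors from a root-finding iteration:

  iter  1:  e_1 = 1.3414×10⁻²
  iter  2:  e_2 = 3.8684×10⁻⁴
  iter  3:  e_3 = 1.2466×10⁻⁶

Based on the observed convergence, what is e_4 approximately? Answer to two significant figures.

First estimate the order: p ≈ ln(e_3/e_2) / ln(e_2/e_1) = ln(1.2466×10⁻⁶/3.8684×10⁻⁴)/ln(3.8684×10⁻⁴/1.3414×10⁻²) = ln(0.00322252)/ln(0.0288385) ≈ 1.6180.
Then e_4 ≈ e_3·(e_3/e_2)^p = 1.2466×10⁻⁶·(0.00322252)^1.6180 = 1.2466×10⁻⁶·9.29524e-05 ≈ 1.159e-10.

1.2e-10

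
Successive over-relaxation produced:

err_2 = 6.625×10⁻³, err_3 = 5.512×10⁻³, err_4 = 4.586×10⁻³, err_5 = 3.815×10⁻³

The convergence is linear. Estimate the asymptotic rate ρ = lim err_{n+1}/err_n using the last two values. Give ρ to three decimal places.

ρ ≈ err_5/err_4 = 3.815×10⁻³/4.586×10⁻³ = 0.83188

0.832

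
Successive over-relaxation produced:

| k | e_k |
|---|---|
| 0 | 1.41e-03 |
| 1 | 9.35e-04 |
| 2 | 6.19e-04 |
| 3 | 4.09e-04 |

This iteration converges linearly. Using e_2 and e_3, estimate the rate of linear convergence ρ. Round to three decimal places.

ρ ≈ e_3/e_2 = 4.09e-04/6.19e-04 = 0.66074

0.661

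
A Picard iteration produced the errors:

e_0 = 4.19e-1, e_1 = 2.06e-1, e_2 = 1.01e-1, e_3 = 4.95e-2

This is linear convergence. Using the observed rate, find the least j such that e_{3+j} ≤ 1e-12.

Rate ρ ≈ e_3/e_2 = 4.95e-2/1.01e-1 = 0.4901.
After j more steps, e_{3+j} ≈ 4.95e-2·ρ^j; need ρ^j ≤ 1e-12/4.95e-2 = 2.0202e-11.
j ≥ ln(2.0202e-11)/ln(0.4901) = -24.6252/-0.71315 = 34.530.
So 35 more iterations are needed.

35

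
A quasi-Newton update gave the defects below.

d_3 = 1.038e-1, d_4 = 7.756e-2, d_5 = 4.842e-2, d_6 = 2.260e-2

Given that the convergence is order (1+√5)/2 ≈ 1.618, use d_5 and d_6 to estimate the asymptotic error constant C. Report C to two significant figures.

C ≈ d_6 / d_5^1.618
  = 2.260e-2 / (4.842e-2)^1.618
  = 2.260e-2 / 0.00745367 ≈ 3.0321

3.0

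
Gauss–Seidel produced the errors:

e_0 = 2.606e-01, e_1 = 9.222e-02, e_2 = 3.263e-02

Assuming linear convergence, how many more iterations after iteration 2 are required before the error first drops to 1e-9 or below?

Rate ρ ≈ e_2/e_1 = 3.263e-02/9.222e-02 = 0.3538.
After j more steps, e_{2+j} ≈ 3.263e-02·ρ^j; need ρ^j ≤ 1e-9/3.263e-02 = 3.06466e-08.
j ≥ ln(3.06466e-08)/ln(0.3538) = -17.3007/-1.03902 = 16.651.
So 17 more iterations are needed.

17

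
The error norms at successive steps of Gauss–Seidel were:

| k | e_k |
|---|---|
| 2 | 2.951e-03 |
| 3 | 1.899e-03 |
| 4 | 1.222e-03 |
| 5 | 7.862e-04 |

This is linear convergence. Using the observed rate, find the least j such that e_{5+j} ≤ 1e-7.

Rate ρ ≈ e_5/e_4 = 7.862e-04/1.222e-03 = 0.6434.
After j more steps, e_{5+j} ≈ 7.862e-04·ρ^j; need ρ^j ≤ 1e-7/7.862e-04 = 0.000127194.
j ≥ ln(0.000127194)/ln(0.6434) = -8.9698/-0.44099 = 20.340.
So 21 more iterations are needed.

21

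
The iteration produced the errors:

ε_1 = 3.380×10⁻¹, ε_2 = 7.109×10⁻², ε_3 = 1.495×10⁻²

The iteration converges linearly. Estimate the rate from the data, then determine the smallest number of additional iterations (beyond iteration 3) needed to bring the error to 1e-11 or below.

Rate ρ ≈ ε_3/ε_2 = 1.495×10⁻²/7.109×10⁻² = 0.2103.
After j more steps, ε_{3+j} ≈ 1.495×10⁻²·ρ^j; need ρ^j ≤ 1e-11/1.495×10⁻² = 6.68896e-10.
j ≥ ln(6.68896e-10)/ln(0.2103) = -21.1254/-1.55922 = 13.549.
So 14 more iterations are needed.

14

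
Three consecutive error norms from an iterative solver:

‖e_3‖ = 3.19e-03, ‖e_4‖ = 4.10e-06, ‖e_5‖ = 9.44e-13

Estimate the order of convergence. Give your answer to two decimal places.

p ≈ ln(‖e_5‖/‖e_4‖) / ln(‖e_4‖/‖e_3‖)
  = ln(9.44e-13/4.10e-06) / ln(4.10e-06/3.19e-03)
  = ln(2.30244e-07) / ln(0.00128527)
  = -15.28413 / -6.65679 ≈ 2.29602

2.30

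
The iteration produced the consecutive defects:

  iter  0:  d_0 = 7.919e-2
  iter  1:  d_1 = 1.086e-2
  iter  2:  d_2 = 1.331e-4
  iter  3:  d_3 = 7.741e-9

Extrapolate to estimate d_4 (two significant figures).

3.2e-18

First estimate the order: p ≈ ln(d_3/d_2) / ln(d_2/d_1) = ln(7.741e-9/1.331e-4)/ln(1.331e-4/1.086e-2) = ln(5.81593e-05)/ln(0.012256) ≈ 2.2156.
Then d_4 ≈ d_3·(d_3/d_2)^p = 7.741e-9·(5.81593e-05)^2.2156 = 7.741e-9·4.13133e-10 ≈ 3.198e-18.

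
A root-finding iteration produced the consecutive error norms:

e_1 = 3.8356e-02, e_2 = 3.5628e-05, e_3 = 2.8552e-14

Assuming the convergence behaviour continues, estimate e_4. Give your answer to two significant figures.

1.5e-41

First estimate the order: p ≈ ln(e_3/e_2) / ln(e_2/e_1) = ln(2.8552e-14/3.5628e-05)/ln(3.5628e-05/3.8356e-02) = ln(8.01392e-10)/ln(0.000928877) ≈ 3.0000.
Then e_4 ≈ e_3·(e_3/e_2)^p = 2.8552e-14·(8.01392e-10)^3.0000 = 2.8552e-14·5.14677e-28 ≈ 1.47e-41.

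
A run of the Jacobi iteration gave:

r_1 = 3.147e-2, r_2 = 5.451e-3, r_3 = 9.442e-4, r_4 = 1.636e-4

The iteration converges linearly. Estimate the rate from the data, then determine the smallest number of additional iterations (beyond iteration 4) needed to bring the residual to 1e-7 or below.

Rate ρ ≈ r_4/r_3 = 1.636e-4/9.442e-4 = 0.1733.
After j more steps, r_{4+j} ≈ 1.636e-4·ρ^j; need ρ^j ≤ 1e-7/1.636e-4 = 0.000611247.
j ≥ ln(0.000611247)/ln(0.1733) = -7.4000/-1.75273 = 4.222.
So 5 more iterations are needed.

5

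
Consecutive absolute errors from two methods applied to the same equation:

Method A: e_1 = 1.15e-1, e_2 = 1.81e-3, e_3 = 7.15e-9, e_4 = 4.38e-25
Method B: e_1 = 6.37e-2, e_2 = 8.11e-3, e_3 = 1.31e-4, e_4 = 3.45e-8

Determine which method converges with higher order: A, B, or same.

A

Method A: p ≈ ln(4.38e-25/7.15e-9)/ln(7.15e-9/1.81e-3) ≈ 3.00.
Method B: p ≈ ln(3.45e-8/1.31e-4)/ln(1.31e-4/8.11e-3) ≈ 2.00.
Method A has the higher order (≈3.0 vs ≈2.0).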